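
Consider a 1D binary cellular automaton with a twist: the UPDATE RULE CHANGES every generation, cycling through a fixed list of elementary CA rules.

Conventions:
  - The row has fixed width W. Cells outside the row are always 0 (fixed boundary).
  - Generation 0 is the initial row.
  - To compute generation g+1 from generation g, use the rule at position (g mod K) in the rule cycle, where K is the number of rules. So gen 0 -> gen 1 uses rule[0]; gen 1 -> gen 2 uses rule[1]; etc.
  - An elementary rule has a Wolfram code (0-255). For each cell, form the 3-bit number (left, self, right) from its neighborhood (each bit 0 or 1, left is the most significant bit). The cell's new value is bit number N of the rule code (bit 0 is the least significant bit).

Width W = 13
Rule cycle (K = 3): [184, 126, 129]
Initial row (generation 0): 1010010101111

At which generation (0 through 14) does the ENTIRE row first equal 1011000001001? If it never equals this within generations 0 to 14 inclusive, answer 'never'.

Answer: never

Derivation:
Gen 0: 1010010101111
Gen 1 (rule 184): 0101001011110
Gen 2 (rule 126): 1111111110011
Gen 3 (rule 129): 0111111100000
Gen 4 (rule 184): 0111111010000
Gen 5 (rule 126): 1100001111000
Gen 6 (rule 129): 0001100110011
Gen 7 (rule 184): 0001010101010
Gen 8 (rule 126): 0011111111111
Gen 9 (rule 129): 1001111111110
Gen 10 (rule 184): 0101111111101
Gen 11 (rule 126): 1111000000111
Gen 12 (rule 129): 0110011110010
Gen 13 (rule 184): 0101011101001
Gen 14 (rule 126): 1111110111111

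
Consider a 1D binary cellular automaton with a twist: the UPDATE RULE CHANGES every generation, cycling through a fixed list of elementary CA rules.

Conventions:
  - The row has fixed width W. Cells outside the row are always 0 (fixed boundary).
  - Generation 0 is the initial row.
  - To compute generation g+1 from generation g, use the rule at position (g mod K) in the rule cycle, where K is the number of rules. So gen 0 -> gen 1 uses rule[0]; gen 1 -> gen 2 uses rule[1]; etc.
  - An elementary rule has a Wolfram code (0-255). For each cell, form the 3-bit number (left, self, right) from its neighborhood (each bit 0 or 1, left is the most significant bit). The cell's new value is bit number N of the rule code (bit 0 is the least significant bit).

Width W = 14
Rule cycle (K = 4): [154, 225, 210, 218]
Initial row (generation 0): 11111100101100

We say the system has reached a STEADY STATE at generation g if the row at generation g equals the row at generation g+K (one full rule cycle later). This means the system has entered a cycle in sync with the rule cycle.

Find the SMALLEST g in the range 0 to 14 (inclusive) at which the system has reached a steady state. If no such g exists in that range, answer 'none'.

Answer: 12

Derivation:
Gen 0: 11111100101100
Gen 1 (rule 154): 11111011001010
Gen 2 (rule 225): 01111101000100
Gen 3 (rule 210): 10111100101010
Gen 4 (rule 218): 00111111000001
Gen 5 (rule 154): 01111110100010
Gen 6 (rule 225): 00111111001000
Gen 7 (rule 210): 01011111110100
Gen 8 (rule 218): 10011111110010
Gen 9 (rule 154): 01111111101101
Gen 10 (rule 225): 00111111110110
Gen 11 (rule 210): 01011111110011
Gen 12 (rule 218): 10011111111111
Gen 13 (rule 154): 01111111111110
Gen 14 (rule 225): 00111111111110
Gen 15 (rule 210): 01011111111111
Gen 16 (rule 218): 10011111111111
Gen 17 (rule 154): 01111111111110
Gen 18 (rule 225): 00111111111110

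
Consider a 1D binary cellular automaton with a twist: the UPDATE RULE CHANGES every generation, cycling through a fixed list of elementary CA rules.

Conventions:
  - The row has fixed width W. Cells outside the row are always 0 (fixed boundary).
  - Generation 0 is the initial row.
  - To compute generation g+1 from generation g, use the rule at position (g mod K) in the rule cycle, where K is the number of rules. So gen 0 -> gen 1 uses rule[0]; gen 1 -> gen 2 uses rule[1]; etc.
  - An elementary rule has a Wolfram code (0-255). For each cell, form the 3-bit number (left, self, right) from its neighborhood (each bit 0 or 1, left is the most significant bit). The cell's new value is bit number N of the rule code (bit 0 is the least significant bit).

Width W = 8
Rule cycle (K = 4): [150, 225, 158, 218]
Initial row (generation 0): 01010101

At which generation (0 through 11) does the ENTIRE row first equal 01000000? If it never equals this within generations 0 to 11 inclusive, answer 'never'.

Gen 0: 01010101
Gen 1 (rule 150): 11010101
Gen 2 (rule 225): 01101010
Gen 3 (rule 158): 11001011
Gen 4 (rule 218): 11110011
Gen 5 (rule 150): 01101100
Gen 6 (rule 225): 00110101
Gen 7 (rule 158): 01100101
Gen 8 (rule 218): 11111000
Gen 9 (rule 150): 01110100
Gen 10 (rule 225): 00111001
Gen 11 (rule 158): 01110111

Answer: never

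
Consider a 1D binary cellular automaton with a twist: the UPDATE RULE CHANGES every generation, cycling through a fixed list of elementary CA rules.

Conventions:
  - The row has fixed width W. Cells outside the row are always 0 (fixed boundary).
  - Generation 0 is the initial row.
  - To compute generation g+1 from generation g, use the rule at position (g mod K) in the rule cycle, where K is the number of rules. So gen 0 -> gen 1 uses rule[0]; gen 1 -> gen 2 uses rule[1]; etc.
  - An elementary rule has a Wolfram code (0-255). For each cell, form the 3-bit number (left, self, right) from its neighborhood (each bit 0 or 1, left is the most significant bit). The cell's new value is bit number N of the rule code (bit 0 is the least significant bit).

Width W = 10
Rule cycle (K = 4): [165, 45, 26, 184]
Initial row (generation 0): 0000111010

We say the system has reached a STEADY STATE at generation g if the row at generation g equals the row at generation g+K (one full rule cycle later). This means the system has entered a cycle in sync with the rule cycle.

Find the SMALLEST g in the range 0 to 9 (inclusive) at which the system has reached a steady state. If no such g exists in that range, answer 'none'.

Answer: none

Derivation:
Gen 0: 0000111010
Gen 1 (rule 165): 1110010110
Gen 2 (rule 45): 1000011100
Gen 3 (rule 26): 0100110010
Gen 4 (rule 184): 0010101001
Gen 5 (rule 165): 1011111001
Gen 6 (rule 45): 1110000001
Gen 7 (rule 26): 1001000010
Gen 8 (rule 184): 0100100001
Gen 9 (rule 165): 0100101101
Gen 10 (rule 45): 0100111011
Gen 11 (rule 26): 1011100010
Gen 12 (rule 184): 0111010001
Gen 13 (rule 165): 0010110101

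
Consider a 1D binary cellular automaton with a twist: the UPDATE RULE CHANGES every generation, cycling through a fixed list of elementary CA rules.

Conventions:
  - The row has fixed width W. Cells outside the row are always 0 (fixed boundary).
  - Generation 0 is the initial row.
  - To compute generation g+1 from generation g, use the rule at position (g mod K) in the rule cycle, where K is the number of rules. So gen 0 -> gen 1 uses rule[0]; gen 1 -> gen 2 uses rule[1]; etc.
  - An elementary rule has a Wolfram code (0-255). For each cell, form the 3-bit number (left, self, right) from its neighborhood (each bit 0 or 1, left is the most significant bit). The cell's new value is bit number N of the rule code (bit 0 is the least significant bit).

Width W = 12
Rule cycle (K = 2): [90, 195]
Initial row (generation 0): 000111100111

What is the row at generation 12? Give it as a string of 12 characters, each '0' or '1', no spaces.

Answer: 100100100110

Derivation:
Gen 0: 000111100111
Gen 1 (rule 90): 001100111101
Gen 2 (rule 195): 110101011100
Gen 3 (rule 90): 110000010110
Gen 4 (rule 195): 010111100010
Gen 5 (rule 90): 100100110101
Gen 6 (rule 195): 001001010000
Gen 7 (rule 90): 010110001000
Gen 8 (rule 195): 100010110011
Gen 9 (rule 90): 010100111111
Gen 10 (rule 195): 100001011111
Gen 11 (rule 90): 010010010001
Gen 12 (rule 195): 100100100110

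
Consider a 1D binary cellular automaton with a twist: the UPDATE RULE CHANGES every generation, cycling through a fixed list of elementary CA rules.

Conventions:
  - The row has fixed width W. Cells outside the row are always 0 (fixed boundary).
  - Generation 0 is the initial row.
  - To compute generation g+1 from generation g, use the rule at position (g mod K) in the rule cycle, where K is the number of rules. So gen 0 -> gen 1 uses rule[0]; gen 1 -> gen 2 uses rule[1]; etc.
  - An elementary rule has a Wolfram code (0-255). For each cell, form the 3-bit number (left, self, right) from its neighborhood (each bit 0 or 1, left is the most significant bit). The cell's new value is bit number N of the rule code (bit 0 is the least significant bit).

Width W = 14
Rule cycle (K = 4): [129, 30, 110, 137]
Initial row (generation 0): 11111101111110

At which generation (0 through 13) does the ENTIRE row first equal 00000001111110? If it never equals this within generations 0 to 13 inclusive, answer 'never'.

Gen 0: 11111101111110
Gen 1 (rule 129): 01111000111100
Gen 2 (rule 30): 11000101100010
Gen 3 (rule 110): 11001111100110
Gen 4 (rule 137): 10001111000100
Gen 5 (rule 129): 00100110010001
Gen 6 (rule 30): 01111101111011
Gen 7 (rule 110): 11000111001111
Gen 8 (rule 137): 10010110001110
Gen 9 (rule 129): 00000000100100
Gen 10 (rule 30): 00000001111110
Gen 11 (rule 110): 00000011000010
Gen 12 (rule 137): 11111010011000
Gen 13 (rule 129): 01110000000011

Answer: 10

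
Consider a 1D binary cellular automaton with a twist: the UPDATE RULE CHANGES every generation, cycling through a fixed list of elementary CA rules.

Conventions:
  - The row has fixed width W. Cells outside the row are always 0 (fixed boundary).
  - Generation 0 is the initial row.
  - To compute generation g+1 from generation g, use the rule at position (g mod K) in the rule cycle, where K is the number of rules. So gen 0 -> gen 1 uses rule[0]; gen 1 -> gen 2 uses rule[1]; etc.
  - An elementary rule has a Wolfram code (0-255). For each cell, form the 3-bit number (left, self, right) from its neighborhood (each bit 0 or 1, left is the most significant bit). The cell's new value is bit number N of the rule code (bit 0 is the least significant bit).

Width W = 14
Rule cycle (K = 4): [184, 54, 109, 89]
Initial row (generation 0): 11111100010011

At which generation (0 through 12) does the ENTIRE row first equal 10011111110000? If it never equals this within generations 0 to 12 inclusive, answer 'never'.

Answer: 10

Derivation:
Gen 0: 11111100010011
Gen 1 (rule 184): 11111010001010
Gen 2 (rule 54): 00000111011111
Gen 3 (rule 109): 11110101110001
Gen 4 (rule 89): 10010001011100
Gen 5 (rule 184): 01001000111010
Gen 6 (rule 54): 11111101000111
Gen 7 (rule 109): 10000111010101
Gen 8 (rule 89): 01110101000000
Gen 9 (rule 184): 01101010100000
Gen 10 (rule 54): 10011111110000
Gen 11 (rule 109): 10010000010111
Gen 12 (rule 89): 01001111000101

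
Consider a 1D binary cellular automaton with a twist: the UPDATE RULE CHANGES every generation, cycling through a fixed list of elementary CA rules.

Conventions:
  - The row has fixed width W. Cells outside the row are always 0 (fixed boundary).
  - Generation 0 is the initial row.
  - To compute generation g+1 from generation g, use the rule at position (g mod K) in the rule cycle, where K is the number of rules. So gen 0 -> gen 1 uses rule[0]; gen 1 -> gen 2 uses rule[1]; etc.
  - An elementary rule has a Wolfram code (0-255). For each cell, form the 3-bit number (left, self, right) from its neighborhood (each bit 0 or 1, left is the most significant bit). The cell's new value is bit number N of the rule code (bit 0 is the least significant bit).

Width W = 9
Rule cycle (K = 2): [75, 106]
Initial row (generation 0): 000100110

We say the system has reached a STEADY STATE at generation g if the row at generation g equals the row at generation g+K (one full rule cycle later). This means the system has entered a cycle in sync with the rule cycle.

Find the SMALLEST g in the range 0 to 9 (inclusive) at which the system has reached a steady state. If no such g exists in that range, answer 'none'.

Answer: none

Derivation:
Gen 0: 000100110
Gen 1 (rule 75): 111001110
Gen 2 (rule 106): 101011010
Gen 3 (rule 75): 000011000
Gen 4 (rule 106): 000111000
Gen 5 (rule 75): 111101011
Gen 6 (rule 106): 100110111
Gen 7 (rule 75): 001110101
Gen 8 (rule 106): 011011010
Gen 9 (rule 75): 111011000
Gen 10 (rule 106): 101111000
Gen 11 (rule 75): 001001011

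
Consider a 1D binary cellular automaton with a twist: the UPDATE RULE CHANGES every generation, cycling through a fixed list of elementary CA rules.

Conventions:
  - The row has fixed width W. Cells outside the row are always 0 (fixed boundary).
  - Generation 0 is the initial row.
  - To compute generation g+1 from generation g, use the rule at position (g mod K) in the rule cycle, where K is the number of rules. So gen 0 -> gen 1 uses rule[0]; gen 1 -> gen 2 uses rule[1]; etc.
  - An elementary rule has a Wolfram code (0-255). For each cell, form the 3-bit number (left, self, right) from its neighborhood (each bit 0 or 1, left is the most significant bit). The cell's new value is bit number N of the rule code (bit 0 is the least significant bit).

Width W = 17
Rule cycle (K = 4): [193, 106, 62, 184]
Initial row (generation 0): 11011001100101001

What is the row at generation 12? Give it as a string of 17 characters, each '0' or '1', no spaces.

Gen 0: 11011001100101001
Gen 1 (rule 193): 01001000100000000
Gen 2 (rule 106): 10010001000000000
Gen 3 (rule 62): 11111011100000000
Gen 4 (rule 184): 11110111010000000
Gen 5 (rule 193): 01110011000111111
Gen 6 (rule 106): 11010111001100001
Gen 7 (rule 62): 10111100111010011
Gen 8 (rule 184): 01111010110101010
Gen 9 (rule 193): 00111000010000000
Gen 10 (rule 106): 01101000100000000
Gen 11 (rule 62): 11011101110000000
Gen 12 (rule 184): 10111011101000000

Answer: 10111011101000000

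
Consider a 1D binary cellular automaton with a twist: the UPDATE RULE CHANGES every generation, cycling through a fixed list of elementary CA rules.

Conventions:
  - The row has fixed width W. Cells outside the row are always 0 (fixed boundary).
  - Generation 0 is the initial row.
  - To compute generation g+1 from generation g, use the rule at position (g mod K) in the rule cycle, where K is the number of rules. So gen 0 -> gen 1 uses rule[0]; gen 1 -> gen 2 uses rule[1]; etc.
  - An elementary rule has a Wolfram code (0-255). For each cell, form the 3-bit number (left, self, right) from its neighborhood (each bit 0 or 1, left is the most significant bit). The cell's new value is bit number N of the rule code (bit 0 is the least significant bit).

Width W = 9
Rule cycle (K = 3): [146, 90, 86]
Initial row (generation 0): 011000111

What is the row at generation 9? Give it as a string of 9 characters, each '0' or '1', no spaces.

Gen 0: 011000111
Gen 1 (rule 146): 100101010
Gen 2 (rule 90): 011000001
Gen 3 (rule 86): 101100011
Gen 4 (rule 146): 000010100
Gen 5 (rule 90): 000100010
Gen 6 (rule 86): 001110111
Gen 7 (rule 146): 010100010
Gen 8 (rule 90): 100010101
Gen 9 (rule 86): 110110101

Answer: 110110101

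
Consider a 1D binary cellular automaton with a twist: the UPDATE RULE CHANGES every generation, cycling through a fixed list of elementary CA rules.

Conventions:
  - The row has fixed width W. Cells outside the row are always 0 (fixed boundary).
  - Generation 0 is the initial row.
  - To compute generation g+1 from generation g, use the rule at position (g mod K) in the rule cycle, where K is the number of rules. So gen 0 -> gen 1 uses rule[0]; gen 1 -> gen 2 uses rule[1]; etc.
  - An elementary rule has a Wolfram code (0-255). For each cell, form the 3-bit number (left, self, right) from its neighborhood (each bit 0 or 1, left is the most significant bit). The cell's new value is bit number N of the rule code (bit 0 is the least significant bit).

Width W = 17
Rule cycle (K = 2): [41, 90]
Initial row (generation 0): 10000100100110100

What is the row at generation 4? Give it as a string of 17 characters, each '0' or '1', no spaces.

Answer: 10100110110100010

Derivation:
Gen 0: 10000100100110100
Gen 1 (rule 41): 00110000000101001
Gen 2 (rule 90): 01111000001000110
Gen 3 (rule 41): 01000011100010100
Gen 4 (rule 90): 10100110110100010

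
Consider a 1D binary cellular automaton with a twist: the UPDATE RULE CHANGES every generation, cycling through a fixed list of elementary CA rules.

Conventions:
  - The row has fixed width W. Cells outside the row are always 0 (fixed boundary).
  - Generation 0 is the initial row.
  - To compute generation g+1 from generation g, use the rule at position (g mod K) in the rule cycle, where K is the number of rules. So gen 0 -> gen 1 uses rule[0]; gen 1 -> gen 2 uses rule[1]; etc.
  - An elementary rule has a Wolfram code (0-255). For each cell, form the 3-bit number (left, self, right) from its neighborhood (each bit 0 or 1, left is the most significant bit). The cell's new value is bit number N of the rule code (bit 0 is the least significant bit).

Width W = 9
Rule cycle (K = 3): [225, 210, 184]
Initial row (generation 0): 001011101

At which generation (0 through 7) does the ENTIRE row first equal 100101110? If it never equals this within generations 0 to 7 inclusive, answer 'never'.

Answer: 1

Derivation:
Gen 0: 001011101
Gen 1 (rule 225): 100101110
Gen 2 (rule 210): 011000111
Gen 3 (rule 184): 010100110
Gen 4 (rule 225): 001000010
Gen 5 (rule 210): 010100101
Gen 6 (rule 184): 001010010
Gen 7 (rule 225): 100100000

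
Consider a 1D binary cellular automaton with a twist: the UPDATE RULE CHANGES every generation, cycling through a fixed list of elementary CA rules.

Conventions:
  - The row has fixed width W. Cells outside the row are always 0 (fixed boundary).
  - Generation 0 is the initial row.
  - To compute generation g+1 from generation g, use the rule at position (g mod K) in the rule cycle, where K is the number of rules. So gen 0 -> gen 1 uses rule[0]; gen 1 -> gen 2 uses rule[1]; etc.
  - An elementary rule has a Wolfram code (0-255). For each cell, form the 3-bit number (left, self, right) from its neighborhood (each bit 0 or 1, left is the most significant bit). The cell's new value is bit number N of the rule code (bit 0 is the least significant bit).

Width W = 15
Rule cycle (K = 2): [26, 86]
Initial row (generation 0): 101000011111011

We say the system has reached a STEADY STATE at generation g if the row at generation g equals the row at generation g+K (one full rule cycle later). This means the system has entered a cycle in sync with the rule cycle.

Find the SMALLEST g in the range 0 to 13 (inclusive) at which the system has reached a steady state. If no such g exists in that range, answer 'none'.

Answer: none

Derivation:
Gen 0: 101000011111011
Gen 1 (rule 26): 000100110000010
Gen 2 (rule 86): 001111011000111
Gen 3 (rule 26): 011000010101100
Gen 4 (rule 86): 101100110100110
Gen 5 (rule 26): 001011100011101
Gen 6 (rule 86): 011000110100101
Gen 7 (rule 26): 110101100011000
Gen 8 (rule 86): 010100110101100
Gen 9 (rule 26): 100011100001010
Gen 10 (rule 86): 110100110011011
Gen 11 (rule 26): 100011101110010
Gen 12 (rule 86): 110100100011111
Gen 13 (rule 26): 100011010110000
Gen 14 (rule 86): 110101010011000
Gen 15 (rule 26): 100000001110100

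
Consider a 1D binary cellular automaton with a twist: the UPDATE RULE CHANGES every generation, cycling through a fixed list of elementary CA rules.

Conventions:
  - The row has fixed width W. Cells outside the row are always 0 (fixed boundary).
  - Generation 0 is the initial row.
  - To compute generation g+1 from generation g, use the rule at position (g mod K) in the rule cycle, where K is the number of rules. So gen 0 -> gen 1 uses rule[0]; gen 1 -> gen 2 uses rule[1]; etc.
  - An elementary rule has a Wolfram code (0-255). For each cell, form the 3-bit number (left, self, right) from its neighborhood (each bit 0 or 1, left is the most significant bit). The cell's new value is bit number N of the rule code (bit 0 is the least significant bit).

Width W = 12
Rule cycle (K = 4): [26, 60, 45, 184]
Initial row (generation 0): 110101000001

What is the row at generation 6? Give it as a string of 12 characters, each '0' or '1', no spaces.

Gen 0: 110101000001
Gen 1 (rule 26): 100000100010
Gen 2 (rule 60): 110000110011
Gen 3 (rule 45): 100110100010
Gen 4 (rule 184): 010101010001
Gen 5 (rule 26): 100000001010
Gen 6 (rule 60): 110000001111

Answer: 110000001111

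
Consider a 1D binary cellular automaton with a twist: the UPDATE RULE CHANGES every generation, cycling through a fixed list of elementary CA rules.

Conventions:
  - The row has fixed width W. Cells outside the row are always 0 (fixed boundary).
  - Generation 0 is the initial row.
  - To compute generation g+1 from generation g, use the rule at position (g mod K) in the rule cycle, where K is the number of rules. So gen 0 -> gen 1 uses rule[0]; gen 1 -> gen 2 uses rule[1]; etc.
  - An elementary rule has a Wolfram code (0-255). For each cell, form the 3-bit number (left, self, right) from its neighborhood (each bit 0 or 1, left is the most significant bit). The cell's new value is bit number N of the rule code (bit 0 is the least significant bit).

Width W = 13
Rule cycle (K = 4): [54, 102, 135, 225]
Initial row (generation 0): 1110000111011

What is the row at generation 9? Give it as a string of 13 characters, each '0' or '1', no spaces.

Gen 0: 1110000111011
Gen 1 (rule 54): 0001001000100
Gen 2 (rule 102): 0011011001100
Gen 3 (rule 135): 1100000010001
Gen 4 (rule 225): 0101111000100
Gen 5 (rule 54): 1110000101110
Gen 6 (rule 102): 0010001110010
Gen 7 (rule 135): 1110110100110
Gen 8 (rule 225): 0111011000010
Gen 9 (rule 54): 1000100100111

Answer: 1000100100111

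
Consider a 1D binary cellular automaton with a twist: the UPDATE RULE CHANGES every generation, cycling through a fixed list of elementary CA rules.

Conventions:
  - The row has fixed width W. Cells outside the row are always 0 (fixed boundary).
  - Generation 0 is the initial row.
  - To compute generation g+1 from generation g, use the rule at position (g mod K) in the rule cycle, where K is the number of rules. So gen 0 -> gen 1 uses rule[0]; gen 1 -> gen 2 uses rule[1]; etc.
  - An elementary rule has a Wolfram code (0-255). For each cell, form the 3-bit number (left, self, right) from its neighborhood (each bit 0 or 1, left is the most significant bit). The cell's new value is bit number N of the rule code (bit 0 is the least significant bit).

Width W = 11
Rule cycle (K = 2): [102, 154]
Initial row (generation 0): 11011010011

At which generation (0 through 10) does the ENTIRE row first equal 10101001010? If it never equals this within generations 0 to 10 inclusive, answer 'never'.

Answer: never

Derivation:
Gen 0: 11011010011
Gen 1 (rule 102): 01101110101
Gen 2 (rule 154): 11001100000
Gen 3 (rule 102): 01010100000
Gen 4 (rule 154): 10000010000
Gen 5 (rule 102): 10000110000
Gen 6 (rule 154): 01001101000
Gen 7 (rule 102): 11010111000
Gen 8 (rule 154): 10000110100
Gen 9 (rule 102): 10001011100
Gen 10 (rule 154): 01010011010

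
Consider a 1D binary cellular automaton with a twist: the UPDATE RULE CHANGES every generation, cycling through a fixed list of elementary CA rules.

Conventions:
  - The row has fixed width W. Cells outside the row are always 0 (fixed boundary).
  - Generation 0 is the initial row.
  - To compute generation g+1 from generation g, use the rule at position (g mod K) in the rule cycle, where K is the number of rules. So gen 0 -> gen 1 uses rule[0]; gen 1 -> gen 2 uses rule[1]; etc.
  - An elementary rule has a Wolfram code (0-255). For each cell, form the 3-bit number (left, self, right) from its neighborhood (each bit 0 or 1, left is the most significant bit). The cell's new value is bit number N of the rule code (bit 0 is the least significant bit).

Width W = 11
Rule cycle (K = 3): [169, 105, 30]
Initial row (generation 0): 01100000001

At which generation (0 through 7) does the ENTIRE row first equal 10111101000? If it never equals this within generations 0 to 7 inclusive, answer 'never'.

Gen 0: 01100000001
Gen 1 (rule 169): 01001111100
Gen 2 (rule 105): 00001000101
Gen 3 (rule 30): 00011101101
Gen 4 (rule 169): 11011011010
Gen 5 (rule 105): 11111111100
Gen 6 (rule 30): 10000000010
Gen 7 (rule 169): 00111111000

Answer: never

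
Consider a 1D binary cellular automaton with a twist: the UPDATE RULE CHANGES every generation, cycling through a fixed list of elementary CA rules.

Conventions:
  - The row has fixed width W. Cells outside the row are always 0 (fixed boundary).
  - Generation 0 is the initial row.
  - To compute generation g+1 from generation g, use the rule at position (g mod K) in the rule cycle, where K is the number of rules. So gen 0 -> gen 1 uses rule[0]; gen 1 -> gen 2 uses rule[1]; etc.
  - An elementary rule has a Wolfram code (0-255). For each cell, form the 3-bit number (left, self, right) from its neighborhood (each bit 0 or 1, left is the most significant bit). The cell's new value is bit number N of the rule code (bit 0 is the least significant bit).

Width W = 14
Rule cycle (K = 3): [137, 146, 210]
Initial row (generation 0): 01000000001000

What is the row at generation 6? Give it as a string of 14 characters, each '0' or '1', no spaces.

Answer: 01010010111010

Derivation:
Gen 0: 01000000001000
Gen 1 (rule 137): 00011111100011
Gen 2 (rule 146): 00101111010100
Gen 3 (rule 210): 01000111000010
Gen 4 (rule 137): 00010110011000
Gen 5 (rule 146): 00100001100100
Gen 6 (rule 210): 01010010111010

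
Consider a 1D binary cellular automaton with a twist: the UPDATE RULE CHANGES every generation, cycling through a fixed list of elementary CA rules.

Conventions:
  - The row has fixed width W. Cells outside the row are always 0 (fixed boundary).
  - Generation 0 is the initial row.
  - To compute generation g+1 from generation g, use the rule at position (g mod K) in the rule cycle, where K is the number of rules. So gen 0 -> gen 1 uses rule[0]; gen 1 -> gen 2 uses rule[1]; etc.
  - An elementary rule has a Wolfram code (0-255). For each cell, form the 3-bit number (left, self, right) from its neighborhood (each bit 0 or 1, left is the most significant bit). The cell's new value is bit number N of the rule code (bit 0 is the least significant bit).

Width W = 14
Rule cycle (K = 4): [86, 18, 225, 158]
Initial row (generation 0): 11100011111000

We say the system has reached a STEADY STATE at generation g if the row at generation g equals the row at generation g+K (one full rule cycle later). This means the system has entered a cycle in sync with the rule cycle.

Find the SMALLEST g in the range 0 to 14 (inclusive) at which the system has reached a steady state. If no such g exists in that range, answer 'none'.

Answer: none

Derivation:
Gen 0: 11100011111000
Gen 1 (rule 86): 00110100001100
Gen 2 (rule 18): 01000010010010
Gen 3 (rule 225): 00011000000000
Gen 4 (rule 158): 00110100000000
Gen 5 (rule 86): 01010110000000
Gen 6 (rule 18): 10000001000000
Gen 7 (rule 225): 00111100011111
Gen 8 (rule 158): 01111010111110
Gen 9 (rule 86): 10001010000011
Gen 10 (rule 18): 01010001000100
Gen 11 (rule 225): 00100100010001
Gen 12 (rule 158): 01111110111011
Gen 13 (rule 86): 10000010001001
Gen 14 (rule 18): 01000101010110
Gen 15 (rule 225): 00010010101010
Gen 16 (rule 158): 00111110101011
Gen 17 (rule 86): 01000010101001
Gen 18 (rule 18): 10100100000110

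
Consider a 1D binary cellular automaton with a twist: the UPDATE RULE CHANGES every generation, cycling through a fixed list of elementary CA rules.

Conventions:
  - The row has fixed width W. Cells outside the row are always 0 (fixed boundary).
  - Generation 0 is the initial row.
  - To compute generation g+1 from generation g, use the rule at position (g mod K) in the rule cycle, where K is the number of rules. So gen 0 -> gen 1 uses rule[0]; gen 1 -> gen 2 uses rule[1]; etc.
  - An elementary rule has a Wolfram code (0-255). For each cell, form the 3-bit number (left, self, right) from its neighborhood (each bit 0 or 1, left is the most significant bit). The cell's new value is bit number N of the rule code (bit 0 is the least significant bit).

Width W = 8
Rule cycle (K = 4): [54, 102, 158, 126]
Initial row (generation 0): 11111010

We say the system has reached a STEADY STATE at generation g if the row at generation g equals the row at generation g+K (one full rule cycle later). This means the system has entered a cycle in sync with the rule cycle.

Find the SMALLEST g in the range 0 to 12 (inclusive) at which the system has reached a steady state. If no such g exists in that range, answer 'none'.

Answer: 9

Derivation:
Gen 0: 11111010
Gen 1 (rule 54): 00000111
Gen 2 (rule 102): 00001001
Gen 3 (rule 158): 00011111
Gen 4 (rule 126): 00110001
Gen 5 (rule 54): 01001011
Gen 6 (rule 102): 11011101
Gen 7 (rule 158): 10011001
Gen 8 (rule 126): 11111111
Gen 9 (rule 54): 00000000
Gen 10 (rule 102): 00000000
Gen 11 (rule 158): 00000000
Gen 12 (rule 126): 00000000
Gen 13 (rule 54): 00000000
Gen 14 (rule 102): 00000000
Gen 15 (rule 158): 00000000
Gen 16 (rule 126): 00000000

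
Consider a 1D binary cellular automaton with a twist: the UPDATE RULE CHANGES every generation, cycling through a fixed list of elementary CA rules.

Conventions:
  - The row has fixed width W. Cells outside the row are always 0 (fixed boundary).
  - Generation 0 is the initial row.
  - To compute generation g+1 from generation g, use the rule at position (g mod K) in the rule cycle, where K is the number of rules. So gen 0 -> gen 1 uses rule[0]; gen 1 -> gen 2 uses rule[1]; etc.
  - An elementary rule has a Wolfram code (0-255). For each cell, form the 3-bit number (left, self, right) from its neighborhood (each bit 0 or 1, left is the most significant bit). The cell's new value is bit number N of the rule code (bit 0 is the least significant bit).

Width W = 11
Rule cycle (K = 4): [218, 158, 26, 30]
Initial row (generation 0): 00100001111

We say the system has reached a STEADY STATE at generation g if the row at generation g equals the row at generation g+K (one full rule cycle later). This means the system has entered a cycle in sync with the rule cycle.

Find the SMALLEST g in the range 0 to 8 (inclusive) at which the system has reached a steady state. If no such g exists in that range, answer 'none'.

Answer: none

Derivation:
Gen 0: 00100001111
Gen 1 (rule 218): 01010011111
Gen 2 (rule 158): 11011111110
Gen 3 (rule 26): 10010000001
Gen 4 (rule 30): 11111000011
Gen 5 (rule 218): 11111100111
Gen 6 (rule 158): 11111011110
Gen 7 (rule 26): 10000010001
Gen 8 (rule 30): 11000111011
Gen 9 (rule 218): 11101111011
Gen 10 (rule 158): 11001110010
Gen 11 (rule 26): 10111001101
Gen 12 (rule 30): 10100111001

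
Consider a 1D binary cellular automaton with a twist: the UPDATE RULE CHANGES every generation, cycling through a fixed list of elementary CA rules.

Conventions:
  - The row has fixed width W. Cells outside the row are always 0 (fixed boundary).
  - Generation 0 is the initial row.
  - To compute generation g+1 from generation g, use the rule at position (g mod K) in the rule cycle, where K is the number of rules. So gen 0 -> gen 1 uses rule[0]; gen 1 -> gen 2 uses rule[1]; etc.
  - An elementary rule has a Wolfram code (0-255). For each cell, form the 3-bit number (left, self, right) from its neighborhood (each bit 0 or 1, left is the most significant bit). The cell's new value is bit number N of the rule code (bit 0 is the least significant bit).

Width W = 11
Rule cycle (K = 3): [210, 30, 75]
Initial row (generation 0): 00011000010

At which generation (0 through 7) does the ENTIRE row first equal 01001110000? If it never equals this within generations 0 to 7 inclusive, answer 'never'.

Gen 0: 00011000010
Gen 1 (rule 210): 00101100101
Gen 2 (rule 30): 01101011101
Gen 3 (rule 75): 11100010100
Gen 4 (rule 210): 01110100010
Gen 5 (rule 30): 11000110111
Gen 6 (rule 75): 11011110101
Gen 7 (rule 210): 01001110000

Answer: 7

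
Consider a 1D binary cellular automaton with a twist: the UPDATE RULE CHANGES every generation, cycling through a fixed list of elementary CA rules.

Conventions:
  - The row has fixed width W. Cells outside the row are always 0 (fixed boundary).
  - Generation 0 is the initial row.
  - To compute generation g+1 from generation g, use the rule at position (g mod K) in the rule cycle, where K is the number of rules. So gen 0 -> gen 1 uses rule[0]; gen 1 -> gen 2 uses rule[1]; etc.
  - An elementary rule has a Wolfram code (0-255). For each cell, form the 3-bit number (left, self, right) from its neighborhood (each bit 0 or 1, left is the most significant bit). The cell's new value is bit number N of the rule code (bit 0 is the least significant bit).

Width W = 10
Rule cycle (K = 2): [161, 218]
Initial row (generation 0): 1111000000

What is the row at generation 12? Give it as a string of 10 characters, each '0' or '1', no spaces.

Gen 0: 1111000000
Gen 1 (rule 161): 0110011111
Gen 2 (rule 218): 1111111111
Gen 3 (rule 161): 0111111110
Gen 4 (rule 218): 1111111111
Gen 5 (rule 161): 0111111110
Gen 6 (rule 218): 1111111111
Gen 7 (rule 161): 0111111110
Gen 8 (rule 218): 1111111111
Gen 9 (rule 161): 0111111110
Gen 10 (rule 218): 1111111111
Gen 11 (rule 161): 0111111110
Gen 12 (rule 218): 1111111111

Answer: 1111111111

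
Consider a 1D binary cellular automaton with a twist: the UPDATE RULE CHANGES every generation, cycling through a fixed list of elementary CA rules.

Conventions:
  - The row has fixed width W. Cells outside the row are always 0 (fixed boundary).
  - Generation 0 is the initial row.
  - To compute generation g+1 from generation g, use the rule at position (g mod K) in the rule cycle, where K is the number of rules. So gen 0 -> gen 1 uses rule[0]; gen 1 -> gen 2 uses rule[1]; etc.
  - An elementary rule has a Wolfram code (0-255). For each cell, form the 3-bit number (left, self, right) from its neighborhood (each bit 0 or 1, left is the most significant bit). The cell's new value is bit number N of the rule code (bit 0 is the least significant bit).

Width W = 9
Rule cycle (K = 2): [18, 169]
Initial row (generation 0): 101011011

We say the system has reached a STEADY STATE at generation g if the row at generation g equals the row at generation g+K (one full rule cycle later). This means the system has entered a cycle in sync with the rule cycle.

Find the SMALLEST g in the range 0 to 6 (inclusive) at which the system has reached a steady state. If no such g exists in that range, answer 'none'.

Answer: 1

Derivation:
Gen 0: 101011011
Gen 1 (rule 18): 000000000
Gen 2 (rule 169): 111111111
Gen 3 (rule 18): 000000000
Gen 4 (rule 169): 111111111
Gen 5 (rule 18): 000000000
Gen 6 (rule 169): 111111111
Gen 7 (rule 18): 000000000
Gen 8 (rule 169): 111111111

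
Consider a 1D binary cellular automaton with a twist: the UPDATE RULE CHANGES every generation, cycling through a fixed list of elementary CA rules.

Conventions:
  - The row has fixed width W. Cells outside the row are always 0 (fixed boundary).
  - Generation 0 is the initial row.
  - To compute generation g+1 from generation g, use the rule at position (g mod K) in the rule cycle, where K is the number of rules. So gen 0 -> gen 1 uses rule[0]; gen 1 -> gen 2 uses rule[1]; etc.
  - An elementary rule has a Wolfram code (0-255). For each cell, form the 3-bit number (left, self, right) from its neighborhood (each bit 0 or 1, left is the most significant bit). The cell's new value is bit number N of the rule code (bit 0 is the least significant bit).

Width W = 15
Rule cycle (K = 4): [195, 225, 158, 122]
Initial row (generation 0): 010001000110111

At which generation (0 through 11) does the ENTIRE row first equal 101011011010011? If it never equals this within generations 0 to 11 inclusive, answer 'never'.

Answer: never

Derivation:
Gen 0: 010001000110111
Gen 1 (rule 195): 100110011010011
Gen 2 (rule 225): 000010001100001
Gen 3 (rule 158): 000111011010011
Gen 4 (rule 122): 001101111101111
Gen 5 (rule 195): 110100111100111
Gen 6 (rule 225): 011000011100011
Gen 7 (rule 158): 110100111010110
Gen 8 (rule 122): 111011101101111
Gen 9 (rule 195): 011001100100111
Gen 10 (rule 225): 001000100000011
Gen 11 (rule 158): 011101110000110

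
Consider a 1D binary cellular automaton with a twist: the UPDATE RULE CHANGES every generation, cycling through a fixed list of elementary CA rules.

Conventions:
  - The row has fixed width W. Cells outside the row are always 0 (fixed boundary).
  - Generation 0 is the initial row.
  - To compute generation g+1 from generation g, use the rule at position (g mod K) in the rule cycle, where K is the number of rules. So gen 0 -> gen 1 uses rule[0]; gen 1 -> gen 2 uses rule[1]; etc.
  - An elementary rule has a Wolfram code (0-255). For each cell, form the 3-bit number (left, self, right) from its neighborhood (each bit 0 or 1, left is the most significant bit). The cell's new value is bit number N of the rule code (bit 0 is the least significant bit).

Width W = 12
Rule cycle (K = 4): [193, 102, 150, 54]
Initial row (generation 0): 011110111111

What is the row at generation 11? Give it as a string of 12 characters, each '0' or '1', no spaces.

Answer: 010001111100

Derivation:
Gen 0: 011110111111
Gen 1 (rule 193): 001110011111
Gen 2 (rule 102): 010010100001
Gen 3 (rule 150): 111110110011
Gen 4 (rule 54): 000001001100
Gen 5 (rule 193): 111100000101
Gen 6 (rule 102): 000100001111
Gen 7 (rule 150): 001110010110
Gen 8 (rule 54): 010001111001
Gen 9 (rule 193): 000100111000
Gen 10 (rule 102): 001101001000
Gen 11 (rule 150): 010001111100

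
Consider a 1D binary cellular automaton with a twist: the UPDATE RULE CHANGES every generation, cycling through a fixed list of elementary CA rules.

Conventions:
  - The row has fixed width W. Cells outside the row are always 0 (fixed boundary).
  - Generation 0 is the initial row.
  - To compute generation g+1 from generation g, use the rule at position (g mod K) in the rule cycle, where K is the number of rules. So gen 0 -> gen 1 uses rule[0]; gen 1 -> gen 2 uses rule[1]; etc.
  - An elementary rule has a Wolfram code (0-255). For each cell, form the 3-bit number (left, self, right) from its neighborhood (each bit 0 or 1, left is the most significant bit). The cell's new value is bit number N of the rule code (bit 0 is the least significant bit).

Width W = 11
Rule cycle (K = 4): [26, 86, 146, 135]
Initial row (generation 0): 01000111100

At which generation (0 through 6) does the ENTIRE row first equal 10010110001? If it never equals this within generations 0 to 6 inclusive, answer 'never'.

Answer: 5

Derivation:
Gen 0: 01000111100
Gen 1 (rule 26): 10101100010
Gen 2 (rule 86): 10100110111
Gen 3 (rule 146): 00011000010
Gen 4 (rule 135): 11100011110
Gen 5 (rule 26): 10010110001
Gen 6 (rule 86): 11110011011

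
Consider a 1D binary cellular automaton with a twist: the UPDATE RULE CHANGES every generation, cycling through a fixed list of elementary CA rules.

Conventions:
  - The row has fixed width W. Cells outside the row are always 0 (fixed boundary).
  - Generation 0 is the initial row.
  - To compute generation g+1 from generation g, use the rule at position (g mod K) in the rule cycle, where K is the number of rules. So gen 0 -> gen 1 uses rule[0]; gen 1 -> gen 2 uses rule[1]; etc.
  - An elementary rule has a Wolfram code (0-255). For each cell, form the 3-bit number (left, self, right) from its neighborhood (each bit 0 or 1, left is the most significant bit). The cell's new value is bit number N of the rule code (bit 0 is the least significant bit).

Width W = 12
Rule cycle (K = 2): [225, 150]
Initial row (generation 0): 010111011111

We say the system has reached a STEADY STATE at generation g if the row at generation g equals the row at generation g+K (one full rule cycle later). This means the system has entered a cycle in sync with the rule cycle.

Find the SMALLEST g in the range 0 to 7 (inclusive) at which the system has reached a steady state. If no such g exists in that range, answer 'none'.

Gen 0: 010111011111
Gen 1 (rule 225): 001011101111
Gen 2 (rule 150): 011001000110
Gen 3 (rule 225): 001000010010
Gen 4 (rule 150): 011100111111
Gen 5 (rule 225): 001100011111
Gen 6 (rule 150): 010010101110
Gen 7 (rule 225): 000001010110
Gen 8 (rule 150): 000011010001
Gen 9 (rule 225): 111001100100

Answer: none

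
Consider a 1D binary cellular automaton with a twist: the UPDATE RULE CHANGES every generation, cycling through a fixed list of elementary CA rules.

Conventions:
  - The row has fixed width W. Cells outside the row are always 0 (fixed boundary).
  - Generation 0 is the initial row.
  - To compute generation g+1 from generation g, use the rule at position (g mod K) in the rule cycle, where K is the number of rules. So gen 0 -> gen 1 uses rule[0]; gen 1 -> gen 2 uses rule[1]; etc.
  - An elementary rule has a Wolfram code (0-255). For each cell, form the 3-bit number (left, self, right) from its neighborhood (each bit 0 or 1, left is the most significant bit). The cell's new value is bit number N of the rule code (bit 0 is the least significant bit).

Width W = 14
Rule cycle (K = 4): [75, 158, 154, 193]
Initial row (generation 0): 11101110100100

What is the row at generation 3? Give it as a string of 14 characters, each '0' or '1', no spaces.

Gen 0: 11101110100100
Gen 1 (rule 75): 10101010001001
Gen 2 (rule 158): 10101011011111
Gen 3 (rule 154): 00000010011110

Answer: 00000010011110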